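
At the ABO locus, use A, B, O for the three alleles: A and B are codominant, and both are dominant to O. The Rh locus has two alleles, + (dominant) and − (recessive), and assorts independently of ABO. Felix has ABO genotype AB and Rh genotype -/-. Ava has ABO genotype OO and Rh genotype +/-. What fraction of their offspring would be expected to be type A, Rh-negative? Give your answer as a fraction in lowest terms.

1/4

ABO cross AB × OO → offspring phenotypes: 1/2 A, 1/2 B.
Rh cross -/- × +/- → 1/2 Rh+, 1/2 Rh-.
Independent loci: P(type A, Rh-negative) = 1/2 × 1/2 = 1/4.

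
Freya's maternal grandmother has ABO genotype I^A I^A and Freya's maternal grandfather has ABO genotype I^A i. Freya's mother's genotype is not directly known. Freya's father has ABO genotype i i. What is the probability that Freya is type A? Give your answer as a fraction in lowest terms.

3/4

Freya's mother's ABO genotype from I^A I^A × I^A i: 1/2 I^A I^A, 1/2 I^A i.
Crossing each possibility with the father i i and summing P(type A): 1/2·1 + 1/2·1/2 = 3/4.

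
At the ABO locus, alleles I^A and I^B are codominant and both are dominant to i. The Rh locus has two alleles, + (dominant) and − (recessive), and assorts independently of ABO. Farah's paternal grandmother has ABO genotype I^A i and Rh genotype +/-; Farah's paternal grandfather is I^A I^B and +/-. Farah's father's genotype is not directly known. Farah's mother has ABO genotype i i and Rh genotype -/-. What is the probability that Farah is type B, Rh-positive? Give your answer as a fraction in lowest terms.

1/8

Farah's father's ABO genotype from I^A i × I^A I^B: 1/4 I^A I^A, 1/4 I^A I^B, 1/4 I^A i, 1/4 I^B i.
Crossing each possibility with the mother i i and summing P(type B): 1/4·0 + 1/4·1/2 + 1/4·0 + 1/4·1/2 = 1/4.
Similarly for Rh via the father's Rh distribution: P(Rh+) = 1/2.
Independent loci: 1/4 × 1/2 = 1/8.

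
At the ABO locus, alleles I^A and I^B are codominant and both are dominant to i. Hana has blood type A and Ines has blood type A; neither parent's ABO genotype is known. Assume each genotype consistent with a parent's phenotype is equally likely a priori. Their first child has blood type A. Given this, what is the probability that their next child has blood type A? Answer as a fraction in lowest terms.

19/20

Possible genotypes: Hana ∈ {I^A I^A, I^A i}; Ines ∈ {I^A I^A, I^A i}.
Weight each parental genotype pair by prior × P(type-A child):
  I^A I^A × I^A I^A: posterior weight 4/15; P(next child type A) = 1.
  I^A I^A × I^A i: posterior weight 4/15; P(next child type A) = 1.
  I^A i × I^A I^A: posterior weight 4/15; P(next child type A) = 1.
  I^A i × I^A i: posterior weight 1/5; P(next child type A) = 3/4.
Weighted sum = 19/20.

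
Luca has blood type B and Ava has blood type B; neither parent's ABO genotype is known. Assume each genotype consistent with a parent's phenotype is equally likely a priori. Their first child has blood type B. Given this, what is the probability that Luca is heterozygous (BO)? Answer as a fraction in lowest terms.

Possible genotypes: Luca ∈ {BB, BO}; Ava ∈ {BB, BO}.
Weight each parental genotype pair by prior × P(type-B child):
  BB × BB: posterior weight 4/15.
  BB × BO: posterior weight 4/15.
  BO × BB: posterior weight 4/15.
  BO × BO: posterior weight 1/5.
Sum the posterior weight over pairs where Luca is BO: 7/15.

7/15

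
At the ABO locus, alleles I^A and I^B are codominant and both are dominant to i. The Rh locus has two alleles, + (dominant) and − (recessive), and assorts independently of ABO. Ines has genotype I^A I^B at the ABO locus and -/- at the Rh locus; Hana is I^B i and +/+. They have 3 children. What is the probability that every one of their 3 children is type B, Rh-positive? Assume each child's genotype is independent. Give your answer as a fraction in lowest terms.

1/8

ABO cross I^A I^B × I^B i → 1/4 A, 1/2 B, 1/4 AB.
Rh cross -/- × +/+ → 1 Rh+; so P(type B, Rh-positive) = 1/2 × 1 = 1/2 per child.
All 3 independent: (1/2)^3 = 1/8.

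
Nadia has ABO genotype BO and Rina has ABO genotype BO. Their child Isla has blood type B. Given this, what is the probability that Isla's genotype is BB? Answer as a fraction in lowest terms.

Cross BO × BO → 1/4 BB, 1/2 BO, 1/4 OO.
Type-B genotypes among offspring: BB (1/4), BO (1/2); total 3/4.
P(BB | type B) = (1/4) / (3/4) = 1/3.

1/3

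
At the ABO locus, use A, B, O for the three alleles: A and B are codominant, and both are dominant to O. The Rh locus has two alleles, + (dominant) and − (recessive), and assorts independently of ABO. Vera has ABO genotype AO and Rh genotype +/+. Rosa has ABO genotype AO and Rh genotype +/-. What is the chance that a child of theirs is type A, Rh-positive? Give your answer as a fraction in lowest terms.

ABO cross AO × AO → offspring phenotypes: 1/4 O, 3/4 A.
Rh cross +/+ × +/- → 1 Rh+.
Independent loci: P(type A, Rh-positive) = 3/4 × 1 = 3/4.

3/4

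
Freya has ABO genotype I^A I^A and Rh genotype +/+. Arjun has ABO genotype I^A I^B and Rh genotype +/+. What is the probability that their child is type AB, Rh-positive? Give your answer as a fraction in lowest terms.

1/2

ABO cross I^A I^A × I^A I^B → offspring phenotypes: 1/2 A, 1/2 AB.
Rh cross +/+ × +/+ → 1 Rh+.
Independent loci: P(type AB, Rh-positive) = 1/2 × 1 = 1/2.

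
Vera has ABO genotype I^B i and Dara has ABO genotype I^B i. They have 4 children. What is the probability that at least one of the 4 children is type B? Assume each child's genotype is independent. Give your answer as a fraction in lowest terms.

ABO cross I^B i × I^B i → 1/4 O, 3/4 B.
So P(type B) = 3/4 per child.
P(none) = (1/4)^4 = 1/256; P(at least one) = 1 − 1/256 = 255/256.

255/256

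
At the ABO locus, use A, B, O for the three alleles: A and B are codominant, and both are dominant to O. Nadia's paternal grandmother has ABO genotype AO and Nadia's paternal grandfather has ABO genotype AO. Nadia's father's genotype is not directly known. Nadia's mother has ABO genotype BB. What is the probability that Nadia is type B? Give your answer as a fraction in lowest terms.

1/2

Nadia's father's ABO genotype from AO × AO: 1/4 AA, 1/2 AO, 1/4 OO.
Crossing each possibility with the mother BB and summing P(type B): 1/4·0 + 1/2·1/2 + 1/4·1 = 1/2.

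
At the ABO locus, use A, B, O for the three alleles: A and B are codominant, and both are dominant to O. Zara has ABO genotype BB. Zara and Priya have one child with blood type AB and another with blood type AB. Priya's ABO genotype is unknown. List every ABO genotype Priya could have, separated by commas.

For each candidate genotype of Priya, check whether crossing it with BB can produce every observed child phenotype.
  AA → possible child types {AB} ✓
  AB → possible child types {B, AB} ✓
  AO → possible child types {B, AB} ✓
  BB → possible child types {B} ✗
  BO → possible child types {B} ✗
  OO → possible child types {B} ✗

AA, AB, AO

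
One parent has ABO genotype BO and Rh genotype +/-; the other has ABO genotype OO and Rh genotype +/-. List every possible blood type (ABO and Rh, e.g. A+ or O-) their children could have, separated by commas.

Gametes from BO × OO give offspring ABO genotypes BO, OO, i.e. phenotypes O, B.
Rh cross +/- × +/- → phenotypes Rh+, Rh-.
Combining independently: O+, O-, B+, B-.

O+, O-, B+, B-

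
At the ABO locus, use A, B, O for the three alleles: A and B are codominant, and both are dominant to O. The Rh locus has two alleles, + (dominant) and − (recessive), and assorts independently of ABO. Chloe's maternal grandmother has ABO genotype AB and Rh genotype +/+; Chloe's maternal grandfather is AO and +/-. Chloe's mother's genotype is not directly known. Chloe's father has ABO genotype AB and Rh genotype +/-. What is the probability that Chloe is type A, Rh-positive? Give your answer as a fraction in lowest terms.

Chloe's mother's ABO genotype from AB × AO: 1/4 AA, 1/4 AB, 1/4 AO, 1/4 BO.
Crossing each possibility with the father AB and summing P(type A): 1/4·1/2 + 1/4·1/4 + 1/4·1/2 + 1/4·1/4 = 3/8.
Similarly for Rh via the mother's Rh distribution: P(Rh+) = 7/8.
Independent loci: 3/8 × 7/8 = 21/64.

21/64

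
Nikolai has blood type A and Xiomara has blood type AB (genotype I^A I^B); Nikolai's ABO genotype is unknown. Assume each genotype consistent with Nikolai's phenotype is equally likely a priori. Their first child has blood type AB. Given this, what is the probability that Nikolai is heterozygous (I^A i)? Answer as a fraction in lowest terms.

1/3

Possible genotypes: Nikolai ∈ {I^A I^A, I^A i}; Xiomara ∈ {I^A I^B}.
Weight each parental genotype pair by prior × P(type-AB child):
  I^A I^A × I^A I^B: posterior weight 2/3.
  I^A i × I^A I^B: posterior weight 1/3.
Sum the posterior weight over pairs where Nikolai is I^A i: 1/3.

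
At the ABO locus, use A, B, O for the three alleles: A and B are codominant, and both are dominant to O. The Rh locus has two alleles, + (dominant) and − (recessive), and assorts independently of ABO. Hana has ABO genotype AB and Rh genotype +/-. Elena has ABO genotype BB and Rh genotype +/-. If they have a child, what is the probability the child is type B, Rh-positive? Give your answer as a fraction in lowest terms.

3/8

ABO cross AB × BB → offspring phenotypes: 1/2 B, 1/2 AB.
Rh cross +/- × +/- → 3/4 Rh+, 1/4 Rh-.
Independent loci: P(type B, Rh-positive) = 1/2 × 3/4 = 3/8.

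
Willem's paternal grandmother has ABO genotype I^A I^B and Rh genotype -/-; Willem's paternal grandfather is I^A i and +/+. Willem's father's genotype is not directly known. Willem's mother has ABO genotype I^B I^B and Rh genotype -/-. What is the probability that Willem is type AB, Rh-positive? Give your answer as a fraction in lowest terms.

1/4

Willem's father's ABO genotype from I^A I^B × I^A i: 1/4 I^A I^A, 1/4 I^A I^B, 1/4 I^A i, 1/4 I^B i.
Crossing each possibility with the mother I^B I^B and summing P(type AB): 1/4·1 + 1/4·1/2 + 1/4·1/2 + 1/4·0 = 1/2.
Similarly for Rh via the father's Rh distribution: P(Rh+) = 1/2.
Independent loci: 1/2 × 1/2 = 1/4.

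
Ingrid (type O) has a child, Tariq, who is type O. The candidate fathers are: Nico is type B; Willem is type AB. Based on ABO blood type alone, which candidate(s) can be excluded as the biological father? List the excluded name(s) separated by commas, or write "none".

A candidate is excluded only if no genotype consistent with his phenotype could produce a type O child with a type O mother.
Willem (type AB): no genotype consistent with that phenotype can produce a type-O child with a type-O mother.

Willem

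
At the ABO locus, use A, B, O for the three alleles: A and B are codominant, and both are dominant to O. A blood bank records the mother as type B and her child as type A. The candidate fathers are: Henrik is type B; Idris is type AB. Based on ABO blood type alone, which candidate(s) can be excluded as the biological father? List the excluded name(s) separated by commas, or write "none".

Henrik

A candidate is excluded only if no genotype consistent with his phenotype could produce a type A child with a type B mother.
Henrik (type B): no genotype consistent with that phenotype can produce a type-A child with a type-B mother.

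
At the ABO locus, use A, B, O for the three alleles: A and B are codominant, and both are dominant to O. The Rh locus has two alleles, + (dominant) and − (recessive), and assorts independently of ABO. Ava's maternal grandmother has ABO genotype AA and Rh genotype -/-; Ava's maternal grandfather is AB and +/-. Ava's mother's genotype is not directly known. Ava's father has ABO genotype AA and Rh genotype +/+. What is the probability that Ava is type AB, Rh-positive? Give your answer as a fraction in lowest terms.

1/4

Ava's mother's ABO genotype from AA × AB: 1/2 AA, 1/2 AB.
Crossing each possibility with the father AA and summing P(type AB): 1/2·0 + 1/2·1/2 = 1/4.
Similarly for Rh via the mother's Rh distribution: P(Rh+) = 1.
Independent loci: 1/4 × 1 = 1/4.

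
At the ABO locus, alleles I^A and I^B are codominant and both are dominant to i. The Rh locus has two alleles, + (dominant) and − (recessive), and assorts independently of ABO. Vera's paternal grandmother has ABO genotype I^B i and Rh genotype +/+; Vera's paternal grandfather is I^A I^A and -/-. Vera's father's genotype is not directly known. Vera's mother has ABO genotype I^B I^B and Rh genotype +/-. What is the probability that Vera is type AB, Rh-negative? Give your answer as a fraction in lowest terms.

Vera's father's ABO genotype from I^B i × I^A I^A: 1/2 I^A I^B, 1/2 I^A i.
Crossing each possibility with the mother I^B I^B and summing P(type AB): 1/2·1/2 + 1/2·1/2 = 1/2.
Similarly for Rh via the father's Rh distribution: P(Rh-) = 1/4.
Independent loci: 1/2 × 1/4 = 1/8.

1/8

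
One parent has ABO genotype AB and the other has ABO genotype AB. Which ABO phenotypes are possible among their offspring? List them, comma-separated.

A, B, AB

Gametes from AB × AB give offspring ABO genotypes AA, AB, BB, i.e. phenotypes A, B, AB.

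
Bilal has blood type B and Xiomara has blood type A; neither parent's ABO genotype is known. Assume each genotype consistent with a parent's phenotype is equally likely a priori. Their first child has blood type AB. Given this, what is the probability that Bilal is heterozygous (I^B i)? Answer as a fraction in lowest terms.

1/3

Possible genotypes: Bilal ∈ {I^B I^B, I^B i}; Xiomara ∈ {I^A I^A, I^A i}.
Weight each parental genotype pair by prior × P(type-AB child):
  I^B I^B × I^A I^A: posterior weight 4/9.
  I^B I^B × I^A i: posterior weight 2/9.
  I^B i × I^A I^A: posterior weight 2/9.
  I^B i × I^A i: posterior weight 1/9.
Sum the posterior weight over pairs where Bilal is I^B i: 1/3.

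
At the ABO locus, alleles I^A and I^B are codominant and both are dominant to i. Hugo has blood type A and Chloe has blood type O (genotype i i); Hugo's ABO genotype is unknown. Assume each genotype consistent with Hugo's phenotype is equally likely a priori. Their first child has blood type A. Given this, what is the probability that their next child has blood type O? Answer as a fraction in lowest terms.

Possible genotypes: Hugo ∈ {I^A I^A, I^A i}; Chloe ∈ {i i}.
Weight each parental genotype pair by prior × P(type-A child):
  I^A I^A × i i: posterior weight 2/3; P(next child type O) = 0.
  I^A i × i i: posterior weight 1/3; P(next child type O) = 1/2.
Weighted sum = 1/6.

1/6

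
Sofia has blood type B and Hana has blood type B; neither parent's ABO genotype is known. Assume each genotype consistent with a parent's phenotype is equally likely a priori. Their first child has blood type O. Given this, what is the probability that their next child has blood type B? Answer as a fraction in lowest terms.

Possible genotypes: Sofia ∈ {I^B I^B, I^B i}; Hana ∈ {I^B I^B, I^B i}.
Weight each parental genotype pair by prior × P(type-O child):
  I^B i × I^B i: posterior weight 1; P(next child type B) = 3/4.
Weighted sum = 3/4.

3/4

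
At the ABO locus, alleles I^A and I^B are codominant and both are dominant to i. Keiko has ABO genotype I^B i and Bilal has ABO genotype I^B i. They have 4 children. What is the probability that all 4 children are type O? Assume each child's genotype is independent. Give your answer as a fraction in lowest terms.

ABO cross I^B i × I^B i → 1/4 O, 3/4 B.
So P(type O) = 1/4 per child.
All 4 independent: (1/4)^4 = 1/256.

1/256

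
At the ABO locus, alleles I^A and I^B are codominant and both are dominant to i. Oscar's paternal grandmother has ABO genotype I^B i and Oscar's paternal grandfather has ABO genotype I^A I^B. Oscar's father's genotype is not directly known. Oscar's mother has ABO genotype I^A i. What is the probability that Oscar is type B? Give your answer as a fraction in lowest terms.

Oscar's father's ABO genotype from I^B i × I^A I^B: 1/4 I^A I^B, 1/4 I^A i, 1/4 I^B I^B, 1/4 I^B i.
Crossing each possibility with the mother I^A i and summing P(type B): 1/4·1/4 + 1/4·0 + 1/4·1/2 + 1/4·1/4 = 1/4.

1/4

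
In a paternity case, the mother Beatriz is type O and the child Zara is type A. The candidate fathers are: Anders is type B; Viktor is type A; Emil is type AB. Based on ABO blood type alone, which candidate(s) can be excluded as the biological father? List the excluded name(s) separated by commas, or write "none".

Anders

A candidate is excluded only if no genotype consistent with his phenotype could produce a type A child with a type O mother.
Anders (type B): no genotype consistent with that phenotype can produce a type-A child with a type-O mother.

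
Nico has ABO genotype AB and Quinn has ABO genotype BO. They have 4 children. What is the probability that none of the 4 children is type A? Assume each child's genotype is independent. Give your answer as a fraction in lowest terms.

ABO cross AB × BO → 1/4 A, 1/2 B, 1/4 AB.
So P(type A) = 1/4 per child.
P(not type A) = 3/4 for one child; (3/4)^4 = 81/256.

81/256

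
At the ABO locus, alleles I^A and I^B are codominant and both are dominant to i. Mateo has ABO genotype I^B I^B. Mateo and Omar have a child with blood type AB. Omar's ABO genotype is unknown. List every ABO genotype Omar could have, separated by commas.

I^A I^A, I^A I^B, I^A i

For each candidate genotype of Omar, check whether crossing it with I^B I^B can produce every observed child phenotype.
  I^A I^A → possible child types {AB} ✓
  I^A I^B → possible child types {B, AB} ✓
  I^A i → possible child types {B, AB} ✓
  I^B I^B → possible child types {B} ✗
  I^B i → possible child types {B} ✗
  i i → possible child types {B} ✗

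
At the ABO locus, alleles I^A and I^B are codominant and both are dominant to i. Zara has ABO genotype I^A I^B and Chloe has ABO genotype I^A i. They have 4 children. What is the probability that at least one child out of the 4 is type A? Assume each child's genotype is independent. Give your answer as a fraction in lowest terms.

ABO cross I^A I^B × I^A i → 1/2 A, 1/4 B, 1/4 AB.
So P(type A) = 1/2 per child.
P(none) = (1/2)^4 = 1/16; P(at least one) = 1 − 1/16 = 15/16.

15/16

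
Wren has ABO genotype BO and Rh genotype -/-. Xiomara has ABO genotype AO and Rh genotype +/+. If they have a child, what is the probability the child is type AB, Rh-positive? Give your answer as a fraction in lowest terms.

1/4

ABO cross BO × AO → offspring phenotypes: 1/4 O, 1/4 A, 1/4 B, 1/4 AB.
Rh cross -/- × +/+ → 1 Rh+.
Independent loci: P(type AB, Rh-positive) = 1/4 × 1 = 1/4.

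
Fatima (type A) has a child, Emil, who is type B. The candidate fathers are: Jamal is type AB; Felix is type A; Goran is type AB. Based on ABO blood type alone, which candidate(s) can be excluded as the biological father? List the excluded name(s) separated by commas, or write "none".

Felix

A candidate is excluded only if no genotype consistent with his phenotype could produce a type B child with a type A mother.
Felix (type A): no genotype consistent with that phenotype can produce a type-B child with a type-A mother.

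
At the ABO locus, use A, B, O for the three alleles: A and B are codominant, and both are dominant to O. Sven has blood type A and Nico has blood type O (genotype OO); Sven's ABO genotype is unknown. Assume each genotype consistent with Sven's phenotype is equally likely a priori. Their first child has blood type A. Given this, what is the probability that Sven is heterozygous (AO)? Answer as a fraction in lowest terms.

Possible genotypes: Sven ∈ {AA, AO}; Nico ∈ {OO}.
Weight each parental genotype pair by prior × P(type-A child):
  AA × OO: posterior weight 2/3.
  AO × OO: posterior weight 1/3.
Sum the posterior weight over pairs where Sven is AO: 1/3.

1/3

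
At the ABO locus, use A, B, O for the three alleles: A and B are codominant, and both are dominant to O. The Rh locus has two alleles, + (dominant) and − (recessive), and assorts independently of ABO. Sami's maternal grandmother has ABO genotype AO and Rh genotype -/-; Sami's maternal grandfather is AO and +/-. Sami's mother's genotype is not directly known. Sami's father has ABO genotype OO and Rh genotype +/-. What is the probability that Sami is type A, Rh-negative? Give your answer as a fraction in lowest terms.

3/16

Sami's mother's ABO genotype from AO × AO: 1/4 AA, 1/2 AO, 1/4 OO.
Crossing each possibility with the father OO and summing P(type A): 1/4·1 + 1/2·1/2 + 1/4·0 = 1/2.
Similarly for Rh via the mother's Rh distribution: P(Rh-) = 3/8.
Independent loci: 1/2 × 3/8 = 3/16.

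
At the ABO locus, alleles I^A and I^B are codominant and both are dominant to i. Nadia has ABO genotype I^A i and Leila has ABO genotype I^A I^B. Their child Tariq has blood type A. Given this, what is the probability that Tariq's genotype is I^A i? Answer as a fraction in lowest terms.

1/2

Cross I^A i × I^A I^B → 1/4 I^A I^A, 1/4 I^A I^B, 1/4 I^A i, 1/4 I^B i.
Type-A genotypes among offspring: I^A I^A (1/4), I^A i (1/4); total 1/2.
P(I^A i | type A) = (1/4) / (1/2) = 1/2.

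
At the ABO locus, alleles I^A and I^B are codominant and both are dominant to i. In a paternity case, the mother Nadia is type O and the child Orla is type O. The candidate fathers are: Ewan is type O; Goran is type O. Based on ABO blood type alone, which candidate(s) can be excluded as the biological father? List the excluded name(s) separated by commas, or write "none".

A candidate is excluded only if no genotype consistent with his phenotype could produce a type O child with a type O mother.
Every candidate has at least one consistent genotype combination, so none can be excluded.

none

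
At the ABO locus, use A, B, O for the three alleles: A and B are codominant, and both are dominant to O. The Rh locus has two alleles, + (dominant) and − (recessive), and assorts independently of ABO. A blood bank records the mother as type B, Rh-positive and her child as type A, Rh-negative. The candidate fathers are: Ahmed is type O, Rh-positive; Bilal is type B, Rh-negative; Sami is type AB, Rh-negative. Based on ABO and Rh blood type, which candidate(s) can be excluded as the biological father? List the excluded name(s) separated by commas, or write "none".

Ahmed, Bilal

A candidate is excluded only if no genotype consistent with his phenotype could produce a type A, Rh-negative child with a type B, Rh-positive mother.
Ahmed (type O, Rh+): no genotype consistent with that phenotype can produce a type-A Rh- child with a type-B mother.
Bilal (type B, Rh-): no genotype consistent with that phenotype can produce a type-A Rh- child with a type-B mother.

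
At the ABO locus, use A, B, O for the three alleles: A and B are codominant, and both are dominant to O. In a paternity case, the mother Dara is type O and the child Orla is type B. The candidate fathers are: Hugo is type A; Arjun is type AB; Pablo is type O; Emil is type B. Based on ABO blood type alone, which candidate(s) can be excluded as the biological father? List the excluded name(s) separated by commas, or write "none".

A candidate is excluded only if no genotype consistent with his phenotype could produce a type B child with a type O mother.
Hugo (type A): no genotype consistent with that phenotype can produce a type-B child with a type-O mother.
Pablo (type O): no genotype consistent with that phenotype can produce a type-B child with a type-O mother.

Hugo, Pablo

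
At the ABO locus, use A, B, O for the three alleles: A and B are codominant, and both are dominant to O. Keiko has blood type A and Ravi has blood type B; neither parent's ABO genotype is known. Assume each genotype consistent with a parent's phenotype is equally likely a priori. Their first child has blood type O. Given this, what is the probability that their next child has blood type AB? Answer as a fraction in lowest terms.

Possible genotypes: Keiko ∈ {AA, AO}; Ravi ∈ {BB, BO}.
Weight each parental genotype pair by prior × P(type-O child):
  AO × BO: posterior weight 1; P(next child type AB) = 1/4.
Weighted sum = 1/4.

1/4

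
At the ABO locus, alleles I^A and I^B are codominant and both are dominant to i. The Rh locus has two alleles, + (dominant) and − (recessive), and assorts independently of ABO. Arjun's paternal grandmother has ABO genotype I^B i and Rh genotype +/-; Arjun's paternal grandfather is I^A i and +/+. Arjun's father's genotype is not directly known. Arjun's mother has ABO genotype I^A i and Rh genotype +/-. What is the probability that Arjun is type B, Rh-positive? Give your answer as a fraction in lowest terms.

7/64

Arjun's father's ABO genotype from I^B i × I^A i: 1/4 I^A I^B, 1/4 I^A i, 1/4 I^B i, 1/4 i i.
Crossing each possibility with the mother I^A i and summing P(type B): 1/4·1/4 + 1/4·0 + 1/4·1/4 + 1/4·0 = 1/8.
Similarly for Rh via the father's Rh distribution: P(Rh+) = 7/8.
Independent loci: 1/8 × 7/8 = 7/64.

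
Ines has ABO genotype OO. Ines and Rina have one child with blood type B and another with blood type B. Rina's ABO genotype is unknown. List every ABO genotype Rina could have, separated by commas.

For each candidate genotype of Rina, check whether crossing it with OO can produce every observed child phenotype.
  AA → possible child types {A} ✗
  AB → possible child types {A, B} ✓
  AO → possible child types {O, A} ✗
  BB → possible child types {B} ✓
  BO → possible child types {O, B} ✓
  OO → possible child types {O} ✗

AB, BB, BO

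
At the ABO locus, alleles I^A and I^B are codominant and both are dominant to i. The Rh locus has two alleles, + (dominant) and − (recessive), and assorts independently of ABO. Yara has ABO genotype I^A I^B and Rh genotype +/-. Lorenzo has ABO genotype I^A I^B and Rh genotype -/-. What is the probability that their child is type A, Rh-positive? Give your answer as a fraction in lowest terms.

1/8

ABO cross I^A I^B × I^A I^B → offspring phenotypes: 1/4 A, 1/4 B, 1/2 AB.
Rh cross +/- × -/- → 1/2 Rh+, 1/2 Rh-.
Independent loci: P(type A, Rh-positive) = 1/4 × 1/2 = 1/8.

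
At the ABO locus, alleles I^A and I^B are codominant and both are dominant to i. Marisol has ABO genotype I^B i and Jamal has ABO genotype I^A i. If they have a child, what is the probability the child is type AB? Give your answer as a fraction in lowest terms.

1/4

ABO cross I^B i × I^A i → offspring phenotypes: 1/4 O, 1/4 A, 1/4 B, 1/4 AB.
So P(type AB) = 1/4.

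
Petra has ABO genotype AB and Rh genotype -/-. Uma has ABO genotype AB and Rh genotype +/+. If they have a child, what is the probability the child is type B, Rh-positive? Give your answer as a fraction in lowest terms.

ABO cross AB × AB → offspring phenotypes: 1/4 A, 1/4 B, 1/2 AB.
Rh cross -/- × +/+ → 1 Rh+.
Independent loci: P(type B, Rh-positive) = 1/4 × 1 = 1/4.

1/4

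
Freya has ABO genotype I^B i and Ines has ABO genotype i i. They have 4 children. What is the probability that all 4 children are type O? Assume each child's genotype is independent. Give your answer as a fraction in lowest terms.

1/16

ABO cross I^B i × i i → 1/2 O, 1/2 B.
So P(type O) = 1/2 per child.
All 4 independent: (1/2)^4 = 1/16.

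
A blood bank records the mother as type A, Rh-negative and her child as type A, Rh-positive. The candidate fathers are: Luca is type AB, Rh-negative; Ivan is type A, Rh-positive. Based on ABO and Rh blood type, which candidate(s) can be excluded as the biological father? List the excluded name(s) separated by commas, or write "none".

A candidate is excluded only if no genotype consistent with his phenotype could produce a type A, Rh-positive child with a type A, Rh-negative mother.
Luca (type AB, Rh-): no genotype consistent with that phenotype can produce a type-A Rh+ child with a type-A mother.

Luca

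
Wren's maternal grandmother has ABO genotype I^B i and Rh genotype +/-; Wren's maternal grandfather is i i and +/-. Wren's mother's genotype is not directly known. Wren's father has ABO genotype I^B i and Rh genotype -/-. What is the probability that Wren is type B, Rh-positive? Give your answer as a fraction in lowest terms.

5/16

Wren's mother's ABO genotype from I^B i × i i: 1/2 I^B i, 1/2 i i.
Crossing each possibility with the father I^B i and summing P(type B): 1/2·3/4 + 1/2·1/2 = 5/8.
Similarly for Rh via the mother's Rh distribution: P(Rh+) = 1/2.
Independent loci: 5/8 × 1/2 = 5/16.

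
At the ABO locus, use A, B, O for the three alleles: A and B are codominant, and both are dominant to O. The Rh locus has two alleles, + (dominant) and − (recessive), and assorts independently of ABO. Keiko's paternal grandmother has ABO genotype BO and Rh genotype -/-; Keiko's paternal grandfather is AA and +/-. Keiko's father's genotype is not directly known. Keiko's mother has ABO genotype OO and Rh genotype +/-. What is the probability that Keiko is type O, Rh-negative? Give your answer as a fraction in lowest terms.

3/32

Keiko's father's ABO genotype from BO × AA: 1/2 AB, 1/2 AO.
Crossing each possibility with the mother OO and summing P(type O): 1/2·0 + 1/2·1/2 = 1/4.
Similarly for Rh via the father's Rh distribution: P(Rh-) = 3/8.
Independent loci: 1/4 × 3/8 = 3/32.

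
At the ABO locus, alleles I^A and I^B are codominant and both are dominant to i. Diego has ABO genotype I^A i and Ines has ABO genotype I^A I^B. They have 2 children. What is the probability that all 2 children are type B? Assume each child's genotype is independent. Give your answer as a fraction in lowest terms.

ABO cross I^A i × I^A I^B → 1/2 A, 1/4 B, 1/4 AB.
So P(type B) = 1/4 per child.
All 2 independent: (1/4)^2 = 1/16.

1/16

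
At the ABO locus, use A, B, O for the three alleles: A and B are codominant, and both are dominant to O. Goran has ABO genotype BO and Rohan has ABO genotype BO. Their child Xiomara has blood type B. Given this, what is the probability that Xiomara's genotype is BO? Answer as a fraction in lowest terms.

Cross BO × BO → 1/4 BB, 1/2 BO, 1/4 OO.
Type-B genotypes among offspring: BB (1/4), BO (1/2); total 3/4.
P(BO | type B) = (1/2) / (3/4) = 2/3.

2/3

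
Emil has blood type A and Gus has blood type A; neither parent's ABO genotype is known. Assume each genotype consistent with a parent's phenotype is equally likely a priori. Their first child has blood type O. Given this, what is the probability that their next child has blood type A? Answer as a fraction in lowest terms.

3/4

Possible genotypes: Emil ∈ {AA, AO}; Gus ∈ {AA, AO}.
Weight each parental genotype pair by prior × P(type-O child):
  AO × AO: posterior weight 1; P(next child type A) = 3/4.
Weighted sum = 3/4.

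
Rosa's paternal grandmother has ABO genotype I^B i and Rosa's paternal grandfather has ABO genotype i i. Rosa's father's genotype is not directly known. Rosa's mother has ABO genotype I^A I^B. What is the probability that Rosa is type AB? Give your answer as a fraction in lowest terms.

Rosa's father's ABO genotype from I^B i × i i: 1/2 I^B i, 1/2 i i.
Crossing each possibility with the mother I^A I^B and summing P(type AB): 1/2·1/4 + 1/2·0 = 1/8.

1/8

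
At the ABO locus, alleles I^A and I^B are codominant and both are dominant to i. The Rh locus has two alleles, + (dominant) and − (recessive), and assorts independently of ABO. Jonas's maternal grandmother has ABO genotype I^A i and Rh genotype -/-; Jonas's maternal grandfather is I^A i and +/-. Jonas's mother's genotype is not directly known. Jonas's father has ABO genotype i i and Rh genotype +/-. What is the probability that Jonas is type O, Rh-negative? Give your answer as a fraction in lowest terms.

Jonas's mother's ABO genotype from I^A i × I^A i: 1/4 I^A I^A, 1/2 I^A i, 1/4 i i.
Crossing each possibility with the father i i and summing P(type O): 1/4·0 + 1/2·1/2 + 1/4·1 = 1/2.
Similarly for Rh via the mother's Rh distribution: P(Rh-) = 3/8.
Independent loci: 1/2 × 3/8 = 3/16.

3/16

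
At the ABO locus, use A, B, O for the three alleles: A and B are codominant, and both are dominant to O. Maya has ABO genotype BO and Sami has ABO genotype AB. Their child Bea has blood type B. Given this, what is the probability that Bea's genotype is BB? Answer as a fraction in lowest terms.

Cross BO × AB → 1/4 AB, 1/4 AO, 1/4 BB, 1/4 BO.
Type-B genotypes among offspring: BB (1/4), BO (1/4); total 1/2.
P(BB | type B) = (1/4) / (1/2) = 1/2.

1/2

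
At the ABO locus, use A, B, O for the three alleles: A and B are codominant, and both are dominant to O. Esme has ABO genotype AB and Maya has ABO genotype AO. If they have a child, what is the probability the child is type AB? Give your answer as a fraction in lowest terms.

ABO cross AB × AO → offspring phenotypes: 1/2 A, 1/4 B, 1/4 AB.
So P(type AB) = 1/4.

1/4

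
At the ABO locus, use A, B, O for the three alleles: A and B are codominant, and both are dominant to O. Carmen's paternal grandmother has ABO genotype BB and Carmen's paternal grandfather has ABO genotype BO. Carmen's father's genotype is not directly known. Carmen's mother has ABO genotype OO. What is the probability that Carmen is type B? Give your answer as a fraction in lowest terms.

Carmen's father's ABO genotype from BB × BO: 1/2 BB, 1/2 BO.
Crossing each possibility with the mother OO and summing P(type B): 1/2·1 + 1/2·1/2 = 3/4.

3/4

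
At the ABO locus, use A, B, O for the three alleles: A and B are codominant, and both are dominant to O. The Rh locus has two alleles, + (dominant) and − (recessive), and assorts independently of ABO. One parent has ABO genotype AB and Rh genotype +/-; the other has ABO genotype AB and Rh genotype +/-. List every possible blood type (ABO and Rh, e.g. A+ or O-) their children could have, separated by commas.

A+, A-, B+, B-, AB+, AB-

Gametes from AB × AB give offspring ABO genotypes AA, AB, BB, i.e. phenotypes A, B, AB.
Rh cross +/- × +/- → phenotypes Rh+, Rh-.
Combining independently: A+, A-, B+, B-, AB+, AB-.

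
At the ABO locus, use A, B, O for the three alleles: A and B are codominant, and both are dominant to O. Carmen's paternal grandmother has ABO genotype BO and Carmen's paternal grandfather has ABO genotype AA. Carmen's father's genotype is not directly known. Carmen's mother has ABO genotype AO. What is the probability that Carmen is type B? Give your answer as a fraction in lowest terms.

Carmen's father's ABO genotype from BO × AA: 1/2 AB, 1/2 AO.
Crossing each possibility with the mother AO and summing P(type B): 1/2·1/4 + 1/2·0 = 1/8.

1/8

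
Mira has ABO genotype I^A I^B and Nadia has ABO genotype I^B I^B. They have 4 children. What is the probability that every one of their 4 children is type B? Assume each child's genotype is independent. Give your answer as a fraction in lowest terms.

1/16

ABO cross I^A I^B × I^B I^B → 1/2 B, 1/2 AB.
So P(type B) = 1/2 per child.
All 4 independent: (1/2)^4 = 1/16.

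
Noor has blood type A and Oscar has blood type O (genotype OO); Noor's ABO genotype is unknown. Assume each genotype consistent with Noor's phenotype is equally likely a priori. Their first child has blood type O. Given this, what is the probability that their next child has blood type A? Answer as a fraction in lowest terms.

Possible genotypes: Noor ∈ {AA, AO}; Oscar ∈ {OO}.
Weight each parental genotype pair by prior × P(type-O child):
  AO × OO: posterior weight 1; P(next child type A) = 1/2.
Weighted sum = 1/2.

1/2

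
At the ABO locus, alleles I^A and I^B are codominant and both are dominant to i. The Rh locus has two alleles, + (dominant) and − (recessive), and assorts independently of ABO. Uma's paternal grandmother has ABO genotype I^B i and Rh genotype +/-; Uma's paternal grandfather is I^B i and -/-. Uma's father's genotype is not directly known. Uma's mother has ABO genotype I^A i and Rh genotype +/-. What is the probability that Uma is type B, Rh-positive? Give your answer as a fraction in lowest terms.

Uma's father's ABO genotype from I^B i × I^B i: 1/4 I^B I^B, 1/2 I^B i, 1/4 i i.
Crossing each possibility with the mother I^A i and summing P(type B): 1/4·1/2 + 1/2·1/4 + 1/4·0 = 1/4.
Similarly for Rh via the father's Rh distribution: P(Rh+) = 5/8.
Independent loci: 1/4 × 5/8 = 5/32.

5/32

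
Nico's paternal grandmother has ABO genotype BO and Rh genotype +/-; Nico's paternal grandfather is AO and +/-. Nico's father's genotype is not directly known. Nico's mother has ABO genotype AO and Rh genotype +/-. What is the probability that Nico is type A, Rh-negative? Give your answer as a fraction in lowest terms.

1/8

Nico's father's ABO genotype from BO × AO: 1/4 AB, 1/4 AO, 1/4 BO, 1/4 OO.
Crossing each possibility with the mother AO and summing P(type A): 1/4·1/2 + 1/4·3/4 + 1/4·1/4 + 1/4·1/2 = 1/2.
Similarly for Rh via the father's Rh distribution: P(Rh-) = 1/4.
Independent loci: 1/2 × 1/4 = 1/8.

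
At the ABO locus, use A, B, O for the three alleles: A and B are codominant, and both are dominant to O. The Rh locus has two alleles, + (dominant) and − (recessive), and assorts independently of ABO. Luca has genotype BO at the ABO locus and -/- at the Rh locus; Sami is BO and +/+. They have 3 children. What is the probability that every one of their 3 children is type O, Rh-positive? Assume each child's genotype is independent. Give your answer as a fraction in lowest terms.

1/64

ABO cross BO × BO → 1/4 O, 3/4 B.
Rh cross -/- × +/+ → 1 Rh+; so P(type O, Rh-positive) = 1/4 × 1 = 1/4 per child.
All 3 independent: (1/4)^3 = 1/64.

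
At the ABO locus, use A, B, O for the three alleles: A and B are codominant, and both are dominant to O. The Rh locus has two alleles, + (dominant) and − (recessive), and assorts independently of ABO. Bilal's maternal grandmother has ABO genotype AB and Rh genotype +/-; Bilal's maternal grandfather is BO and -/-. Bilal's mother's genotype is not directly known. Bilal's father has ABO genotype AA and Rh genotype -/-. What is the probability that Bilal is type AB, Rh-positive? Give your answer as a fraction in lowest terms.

Bilal's mother's ABO genotype from AB × BO: 1/4 AB, 1/4 AO, 1/4 BB, 1/4 BO.
Crossing each possibility with the father AA and summing P(type AB): 1/4·1/2 + 1/4·0 + 1/4·1 + 1/4·1/2 = 1/2.
Similarly for Rh via the mother's Rh distribution: P(Rh+) = 1/4.
Independent loci: 1/2 × 1/4 = 1/8.

1/8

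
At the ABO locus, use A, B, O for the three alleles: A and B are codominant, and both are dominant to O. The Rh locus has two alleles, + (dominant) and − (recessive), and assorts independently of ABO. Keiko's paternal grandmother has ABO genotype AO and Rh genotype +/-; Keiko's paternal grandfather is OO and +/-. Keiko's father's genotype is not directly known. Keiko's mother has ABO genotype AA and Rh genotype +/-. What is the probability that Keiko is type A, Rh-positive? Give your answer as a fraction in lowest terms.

Keiko's father's ABO genotype from AO × OO: 1/2 AO, 1/2 OO.
Crossing each possibility with the mother AA and summing P(type A): 1/2·1 + 1/2·1 = 1.
Similarly for Rh via the father's Rh distribution: P(Rh+) = 3/4.
Independent loci: 1 × 3/4 = 3/4.

3/4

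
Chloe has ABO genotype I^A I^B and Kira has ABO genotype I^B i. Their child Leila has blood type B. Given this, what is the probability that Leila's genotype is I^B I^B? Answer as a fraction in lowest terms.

Cross I^A I^B × I^B i → 1/4 I^A I^B, 1/4 I^A i, 1/4 I^B I^B, 1/4 I^B i.
Type-B genotypes among offspring: I^B I^B (1/4), I^B i (1/4); total 1/2.
P(I^B I^B | type B) = (1/4) / (1/2) = 1/2.

1/2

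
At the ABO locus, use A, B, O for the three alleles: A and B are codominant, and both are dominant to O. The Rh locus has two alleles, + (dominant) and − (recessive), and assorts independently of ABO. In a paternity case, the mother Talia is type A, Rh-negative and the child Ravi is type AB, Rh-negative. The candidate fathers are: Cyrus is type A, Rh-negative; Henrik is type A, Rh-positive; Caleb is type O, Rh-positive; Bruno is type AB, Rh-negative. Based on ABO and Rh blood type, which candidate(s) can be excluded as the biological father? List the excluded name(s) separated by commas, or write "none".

Cyrus, Henrik, Caleb

A candidate is excluded only if no genotype consistent with his phenotype could produce a type AB, Rh-negative child with a type A, Rh-negative mother.
Cyrus (type A, Rh-): no genotype consistent with that phenotype can produce a type-AB Rh- child with a type-A mother.
Henrik (type A, Rh+): no genotype consistent with that phenotype can produce a type-AB Rh- child with a type-A mother.
Caleb (type O, Rh+): no genotype consistent with that phenotype can produce a type-AB Rh- child with a type-A mother.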